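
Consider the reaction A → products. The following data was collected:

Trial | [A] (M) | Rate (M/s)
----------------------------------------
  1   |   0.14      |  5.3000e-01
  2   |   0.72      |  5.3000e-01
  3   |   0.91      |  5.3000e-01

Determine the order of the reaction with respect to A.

zeroth order (0)

Step 1: Compare trials - when concentration changes, rate stays constant.
Step 2: rate₂/rate₁ = 5.3000e-01/5.3000e-01 = 1
Step 3: [A]₂/[A]₁ = 0.72/0.14 = 5.143
Step 4: Since rate ratio ≈ (conc ratio)^0, the reaction is zeroth order.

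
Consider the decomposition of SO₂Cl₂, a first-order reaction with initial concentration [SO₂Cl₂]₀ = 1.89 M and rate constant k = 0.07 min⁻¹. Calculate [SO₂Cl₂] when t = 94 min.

0.002623 M

Step 1: For a first-order reaction: [SO₂Cl₂] = [SO₂Cl₂]₀ × e^(-kt)
Step 2: [SO₂Cl₂] = 1.89 × e^(-0.07 × 94)
Step 3: [SO₂Cl₂] = 1.89 × e^(-6.58)
Step 4: [SO₂Cl₂] = 1.89 × 0.00138785 = 0.002623 M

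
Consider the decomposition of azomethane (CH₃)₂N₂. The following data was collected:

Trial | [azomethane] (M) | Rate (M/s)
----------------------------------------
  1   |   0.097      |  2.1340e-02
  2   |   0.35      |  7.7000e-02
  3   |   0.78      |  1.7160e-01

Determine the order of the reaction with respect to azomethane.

first order (1)

Step 1: Compare trials to find order n where rate₂/rate₁ = ([azomethane]₂/[azomethane]₁)^n
Step 2: rate₂/rate₁ = 7.7000e-02/2.1340e-02 = 3.608
Step 3: [azomethane]₂/[azomethane]₁ = 0.35/0.097 = 3.608
Step 4: n = ln(3.608)/ln(3.608) = 1.00 ≈ 1
Step 5: The reaction is first order in azomethane.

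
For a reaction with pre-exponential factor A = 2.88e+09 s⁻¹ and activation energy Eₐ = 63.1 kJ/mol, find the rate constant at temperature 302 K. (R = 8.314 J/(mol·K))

3.51e-02 s⁻¹

Step 1: Use the Arrhenius equation: k = A × exp(-Eₐ/RT)
Step 2: Convert Eₐ to J/mol: 63.1 kJ/mol = 63100 J/mol
Step 3: Calculate the exponent: -Eₐ/(RT) = -63100/(8.314 × 302) = -25.13115
Step 4: k = 2.88e+09 × exp(-25.13115)
Step 5: k = 2.88e+09 × 1.21809e-11 = 3.5081e-02 s⁻¹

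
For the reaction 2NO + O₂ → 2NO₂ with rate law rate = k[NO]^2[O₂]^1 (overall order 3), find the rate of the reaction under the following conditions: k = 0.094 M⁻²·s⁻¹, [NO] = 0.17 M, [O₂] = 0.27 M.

0.0007335 M/s

Step 1: The rate law is rate = k[NO]^2[O₂]^1, overall order = 2+1 = 3
Step 2: Substitute values: rate = 0.094 × (0.17)^2 × (0.27)^1
Step 3: rate = 0.094 × 0.0289 × 0.27 = 0.000733482 M/s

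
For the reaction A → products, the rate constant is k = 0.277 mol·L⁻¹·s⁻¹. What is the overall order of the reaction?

zeroth order (0)

Step 1: The units of k for an nth-order reaction are (concentration)^(1-n)·(time)⁻¹.
Step 2: Here k has units mol·L⁻¹·s⁻¹, so the concentration exponent is 1.
Step 3: 1 - n = 1 ⇒ n = 0. The reaction is zeroth order.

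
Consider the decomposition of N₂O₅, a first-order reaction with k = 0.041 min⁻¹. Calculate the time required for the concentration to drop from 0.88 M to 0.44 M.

16.91 min

Step 1: For first-order: t = ln([N₂O₅]₀/[N₂O₅])/k
Step 2: t = ln(0.88/0.44)/0.041
Step 3: t = ln(2)/0.041
Step 4: t = 0.6931/0.041 = 16.91 min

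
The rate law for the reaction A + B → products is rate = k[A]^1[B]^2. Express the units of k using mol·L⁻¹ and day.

(mol·L⁻¹)⁻²·day⁻¹

Step 1: Overall order = 1 + 2 = 3.
Step 2: rate has units mol·L⁻¹·day⁻¹; [A]^1[B]^2 has units (mol·L⁻¹)^3.
Step 3: k = rate/([A]^1[B]^2), so units of k = (mol·L⁻¹)^(1-3)·day⁻¹ = (mol·L⁻¹)⁻²·day⁻¹.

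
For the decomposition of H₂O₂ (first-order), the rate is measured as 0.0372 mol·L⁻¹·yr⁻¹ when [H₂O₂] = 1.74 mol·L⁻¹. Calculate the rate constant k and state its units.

0.02138 yr⁻¹

Step 1: rate = k[H₂O₂]^1, so k = rate / [H₂O₂]^1.
Step 2: k = 0.0372 / (1.74)^1 = 0.0372 / 1.74.
Step 3: k = 0.02138 yr⁻¹.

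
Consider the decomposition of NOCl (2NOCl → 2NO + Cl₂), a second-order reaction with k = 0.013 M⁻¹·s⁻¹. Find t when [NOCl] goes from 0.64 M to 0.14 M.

429.3 s

Step 1: For second-order: t = (1/[NOCl] - 1/[NOCl]₀)/k
Step 2: t = (1/0.14 - 1/0.64)/0.013
Step 3: t = (7.143 - 1.562)/0.013
Step 4: t = 5.58/0.013 = 429.3 s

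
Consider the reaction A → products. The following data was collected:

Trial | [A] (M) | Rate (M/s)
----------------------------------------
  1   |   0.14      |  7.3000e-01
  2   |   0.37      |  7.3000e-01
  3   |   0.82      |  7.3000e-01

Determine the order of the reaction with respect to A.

zeroth order (0)

Step 1: Compare trials - when concentration changes, rate stays constant.
Step 2: rate₂/rate₁ = 7.3000e-01/7.3000e-01 = 1
Step 3: [A]₂/[A]₁ = 0.37/0.14 = 2.643
Step 4: Since rate ratio ≈ (conc ratio)^0, the reaction is zeroth order.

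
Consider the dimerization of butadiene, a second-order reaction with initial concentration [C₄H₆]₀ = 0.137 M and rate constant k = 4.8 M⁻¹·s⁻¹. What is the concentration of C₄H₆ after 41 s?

0.0049 M

Step 1: For a second-order reaction: 1/[C₄H₆] = 1/[C₄H₆]₀ + kt
Step 2: 1/[C₄H₆] = 1/0.137 + 4.8 × 41
Step 3: 1/[C₄H₆] = 7.299 + 196.8 = 204.1
Step 4: [C₄H₆] = 1/204.1 = 0.0049 M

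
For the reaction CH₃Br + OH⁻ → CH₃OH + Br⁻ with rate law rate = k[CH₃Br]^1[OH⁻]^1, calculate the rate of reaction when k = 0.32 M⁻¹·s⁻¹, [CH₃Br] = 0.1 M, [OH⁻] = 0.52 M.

0.01664 M/s

Step 1: The rate law is rate = k[CH₃Br]^1[OH⁻]^1
Step 2: Substitute: rate = 0.32 × (0.1)^1 × (0.52)^1
Step 3: rate = 0.32 × 0.1 × 0.52 = 0.01664 M/s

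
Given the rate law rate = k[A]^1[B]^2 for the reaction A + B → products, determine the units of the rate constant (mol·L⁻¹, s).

(mol·L⁻¹)⁻²·s⁻¹

Step 1: Overall order = 1 + 2 = 3.
Step 2: rate has units mol·L⁻¹·s⁻¹; [A]^1[B]^2 has units (mol·L⁻¹)^3.
Step 3: k = rate/([A]^1[B]^2), so units of k = (mol·L⁻¹)^(1-3)·s⁻¹ = (mol·L⁻¹)⁻²·s⁻¹.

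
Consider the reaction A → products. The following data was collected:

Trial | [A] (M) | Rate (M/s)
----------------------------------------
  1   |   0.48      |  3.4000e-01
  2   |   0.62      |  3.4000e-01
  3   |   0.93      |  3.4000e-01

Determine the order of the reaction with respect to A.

zeroth order (0)

Step 1: Compare trials - when concentration changes, rate stays constant.
Step 2: rate₂/rate₁ = 3.4000e-01/3.4000e-01 = 1
Step 3: [A]₂/[A]₁ = 0.62/0.48 = 1.292
Step 4: Since rate ratio ≈ (conc ratio)^0, the reaction is zeroth order.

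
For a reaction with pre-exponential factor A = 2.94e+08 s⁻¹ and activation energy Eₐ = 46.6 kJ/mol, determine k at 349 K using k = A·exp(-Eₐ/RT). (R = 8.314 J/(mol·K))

3.12e+01 s⁻¹

Step 1: Use the Arrhenius equation: k = A × exp(-Eₐ/RT)
Step 2: Convert Eₐ to J/mol: 46.6 kJ/mol = 46600 J/mol
Step 3: Calculate the exponent: -Eₐ/(RT) = -46600/(8.314 × 349) = -16.06018
Step 4: k = 2.94e+08 × exp(-16.06018)
Step 5: k = 2.94e+08 × 1.05963e-07 = 3.1153e+01 s⁻¹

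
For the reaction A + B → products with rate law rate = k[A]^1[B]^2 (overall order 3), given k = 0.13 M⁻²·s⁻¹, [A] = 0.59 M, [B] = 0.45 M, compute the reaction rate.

0.01553 M/s

Step 1: The rate law is rate = k[A]^1[B]^2, overall order = 1+2 = 3
Step 2: Substitute values: rate = 0.13 × (0.59)^1 × (0.45)^2
Step 3: rate = 0.13 × 0.59 × 0.2025 = 0.0155318 M/s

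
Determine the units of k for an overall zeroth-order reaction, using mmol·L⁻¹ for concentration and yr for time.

mmol·L⁻¹·yr⁻¹

Step 1: For overall order n, rate = k × (concentration)^n.
Step 2: Rate has units mmol·L⁻¹·yr⁻¹; concentration term has units (mmol·L⁻¹)^0.
Step 3: k = rate / (concentration)^n, so units of k = (mmol·L⁻¹)^(1-0)·yr⁻¹ = mmol·L⁻¹·yr⁻¹.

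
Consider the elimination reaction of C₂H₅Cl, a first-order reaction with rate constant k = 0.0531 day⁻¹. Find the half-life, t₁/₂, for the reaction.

13.05 day

Step 1: For a first-order reaction, t₁/₂ = ln(2)/k
Step 2: t₁/₂ = ln(2)/0.0531
Step 3: t₁/₂ = 0.6931/0.0531 = 13.05 day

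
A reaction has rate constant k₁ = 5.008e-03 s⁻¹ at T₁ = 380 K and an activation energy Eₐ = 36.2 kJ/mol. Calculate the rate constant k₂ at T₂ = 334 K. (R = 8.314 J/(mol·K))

1.034e-03 s⁻¹

Step 1: Use the two-temperature Arrhenius form: ln(k₂/k₁) = -Eₐ/R × (1/T₂ - 1/T₁)
Step 2: Convert Eₐ to J/mol: 36.2 kJ/mol = 36200 J/mol
Step 3: 1/T₂ - 1/T₁ = 1/334 - 1/380 = 3.624330e-04 K⁻¹
Step 4: ln(k₂/k₁) = -36200/8.314 × 3.624330e-04 = -1.57807
Step 5: k₂ = k₁ × exp(-1.57807) = 5.008e-03 × 2.06373e-01 = 1.034e-03 s⁻¹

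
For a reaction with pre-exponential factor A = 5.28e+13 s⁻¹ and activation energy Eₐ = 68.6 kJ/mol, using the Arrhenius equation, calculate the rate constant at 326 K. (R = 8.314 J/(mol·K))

5.38e+02 s⁻¹

Step 1: Use the Arrhenius equation: k = A × exp(-Eₐ/RT)
Step 2: Convert Eₐ to J/mol: 68.6 kJ/mol = 68600 J/mol
Step 3: Calculate the exponent: -Eₐ/(RT) = -68600/(8.314 × 326) = -25.31025
Step 4: k = 5.28e+13 × exp(-25.31025)
Step 5: k = 5.28e+13 × 1.01835e-11 = 5.3769e+02 s⁻¹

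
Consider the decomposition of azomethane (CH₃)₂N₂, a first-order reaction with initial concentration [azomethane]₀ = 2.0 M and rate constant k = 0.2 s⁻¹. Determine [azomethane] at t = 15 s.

0.09957 M

Step 1: For a first-order reaction: [azomethane] = [azomethane]₀ × e^(-kt)
Step 2: [azomethane] = 2.0 × e^(-0.2 × 15)
Step 3: [azomethane] = 2.0 × e^(-3)
Step 4: [azomethane] = 2.0 × 0.0497871 = 0.09957 M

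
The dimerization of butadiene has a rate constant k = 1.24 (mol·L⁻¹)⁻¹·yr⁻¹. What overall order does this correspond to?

second order (2)

Step 1: The units of k for an nth-order reaction are (concentration)^(1-n)·(time)⁻¹.
Step 2: Here k has units (mol·L⁻¹)⁻¹·yr⁻¹, so the concentration exponent is -1.
Step 3: 1 - n = -1 ⇒ n = 2. The reaction is second order.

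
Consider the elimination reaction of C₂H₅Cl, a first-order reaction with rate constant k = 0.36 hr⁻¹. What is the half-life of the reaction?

1.925 hr

Step 1: For a first-order reaction, t₁/₂ = ln(2)/k
Step 2: t₁/₂ = ln(2)/0.36
Step 3: t₁/₂ = 0.6931/0.36 = 1.925 hr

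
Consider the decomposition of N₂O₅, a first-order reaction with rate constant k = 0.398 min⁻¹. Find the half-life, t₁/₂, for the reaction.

1.742 min

Step 1: For a first-order reaction, t₁/₂ = ln(2)/k
Step 2: t₁/₂ = ln(2)/0.398
Step 3: t₁/₂ = 0.6931/0.398 = 1.742 min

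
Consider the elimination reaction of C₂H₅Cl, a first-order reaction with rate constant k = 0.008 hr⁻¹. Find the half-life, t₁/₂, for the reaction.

86.64 hr

Step 1: For a first-order reaction, t₁/₂ = ln(2)/k
Step 2: t₁/₂ = ln(2)/0.008
Step 3: t₁/₂ = 0.6931/0.008 = 86.64 hr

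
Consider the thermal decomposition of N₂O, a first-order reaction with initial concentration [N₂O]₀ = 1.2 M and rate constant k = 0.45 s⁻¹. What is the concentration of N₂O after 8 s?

0.03279 M

Step 1: For a first-order reaction: [N₂O] = [N₂O]₀ × e^(-kt)
Step 2: [N₂O] = 1.2 × e^(-0.45 × 8)
Step 3: [N₂O] = 1.2 × e^(-3.6)
Step 4: [N₂O] = 1.2 × 0.0273237 = 0.03279 M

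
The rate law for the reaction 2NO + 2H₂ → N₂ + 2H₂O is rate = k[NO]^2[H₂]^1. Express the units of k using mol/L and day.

(mol/L)⁻²·day⁻¹

Step 1: Overall order = 2 + 1 = 3.
Step 2: rate has units mol/L·day⁻¹; [NO]^2[H₂]^1 has units (mol/L)^3.
Step 3: k = rate/([NO]^2[H₂]^1), so units of k = (mol/L)^(1-3)·day⁻¹ = (mol/L)⁻²·day⁻¹.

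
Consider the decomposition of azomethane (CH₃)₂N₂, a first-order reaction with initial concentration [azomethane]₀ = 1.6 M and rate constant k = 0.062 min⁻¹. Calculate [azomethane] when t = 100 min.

0.003247 M

Step 1: For a first-order reaction: [azomethane] = [azomethane]₀ × e^(-kt)
Step 2: [azomethane] = 1.6 × e^(-0.062 × 100)
Step 3: [azomethane] = 1.6 × e^(-6.2)
Step 4: [azomethane] = 1.6 × 0.00202943 = 0.003247 M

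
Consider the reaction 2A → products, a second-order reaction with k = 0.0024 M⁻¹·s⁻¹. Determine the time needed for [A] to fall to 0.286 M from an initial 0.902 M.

994.9 s

Step 1: For second-order: t = (1/[A] - 1/[A]₀)/k
Step 2: t = (1/0.286 - 1/0.902)/0.0024
Step 3: t = (3.497 - 1.109)/0.0024
Step 4: t = 2.388/0.0024 = 994.9 s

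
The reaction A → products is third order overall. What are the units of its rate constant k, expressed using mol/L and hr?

(mol/L)⁻²·hr⁻¹

Step 1: For overall order n, rate = k × (concentration)^n.
Step 2: Rate has units mol/L·hr⁻¹; concentration term has units (mol/L)^3.
Step 3: k = rate / (concentration)^n, so units of k = (mol/L)^(1-3)·hr⁻¹ = (mol/L)⁻²·hr⁻¹.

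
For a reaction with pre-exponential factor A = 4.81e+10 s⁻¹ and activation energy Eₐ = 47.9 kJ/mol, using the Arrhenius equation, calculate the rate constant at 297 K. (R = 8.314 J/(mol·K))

1.81e+02 s⁻¹

Step 1: Use the Arrhenius equation: k = A × exp(-Eₐ/RT)
Step 2: Convert Eₐ to J/mol: 47.9 kJ/mol = 47900 J/mol
Step 3: Calculate the exponent: -Eₐ/(RT) = -47900/(8.314 × 297) = -19.39854
Step 4: k = 4.81e+10 × exp(-19.39854)
Step 5: k = 4.81e+10 × 3.76115e-09 = 1.8091e+02 s⁻¹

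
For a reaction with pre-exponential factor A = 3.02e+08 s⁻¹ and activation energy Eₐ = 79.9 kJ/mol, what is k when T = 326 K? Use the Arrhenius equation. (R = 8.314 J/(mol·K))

4.76e-05 s⁻¹

Step 1: Use the Arrhenius equation: k = A × exp(-Eₐ/RT)
Step 2: Convert Eₐ to J/mol: 79.9 kJ/mol = 79900 J/mol
Step 3: Calculate the exponent: -Eₐ/(RT) = -79900/(8.314 × 326) = -29.47944
Step 4: k = 3.02e+08 × exp(-29.47944)
Step 5: k = 3.02e+08 × 1.57486e-13 = 4.7561e-05 s⁻¹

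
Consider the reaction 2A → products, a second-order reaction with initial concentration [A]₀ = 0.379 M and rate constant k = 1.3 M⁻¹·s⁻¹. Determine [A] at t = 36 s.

0.02023 M

Step 1: For a second-order reaction: 1/[A] = 1/[A]₀ + kt
Step 2: 1/[A] = 1/0.379 + 1.3 × 36
Step 3: 1/[A] = 2.639 + 46.8 = 49.44
Step 4: [A] = 1/49.44 = 0.02023 M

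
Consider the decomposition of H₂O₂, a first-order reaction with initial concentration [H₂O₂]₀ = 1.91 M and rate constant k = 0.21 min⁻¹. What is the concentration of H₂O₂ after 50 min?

5.259e-05 M

Step 1: For a first-order reaction: [H₂O₂] = [H₂O₂]₀ × e^(-kt)
Step 2: [H₂O₂] = 1.91 × e^(-0.21 × 50)
Step 3: [H₂O₂] = 1.91 × e^(-10.5)
Step 4: [H₂O₂] = 1.91 × 2.75364e-05 = 5.259e-05 M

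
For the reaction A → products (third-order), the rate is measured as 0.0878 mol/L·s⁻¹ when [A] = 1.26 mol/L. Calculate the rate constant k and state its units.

0.04389 (mol/L)⁻²·s⁻¹

Step 1: rate = k[A]^3, so k = rate / [A]^3.
Step 2: k = 0.0878 / (1.26)^3 = 0.0878 / 2.
Step 3: k = 0.04389 (mol/L)⁻²·s⁻¹.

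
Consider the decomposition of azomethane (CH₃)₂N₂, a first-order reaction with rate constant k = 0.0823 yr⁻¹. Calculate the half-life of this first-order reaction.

8.422 yr

Step 1: For a first-order reaction, t₁/₂ = ln(2)/k
Step 2: t₁/₂ = ln(2)/0.0823
Step 3: t₁/₂ = 0.6931/0.0823 = 8.422 yr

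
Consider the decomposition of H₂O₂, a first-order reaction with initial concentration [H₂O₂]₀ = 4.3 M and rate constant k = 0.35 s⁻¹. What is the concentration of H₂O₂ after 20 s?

0.003921 M

Step 1: For a first-order reaction: [H₂O₂] = [H₂O₂]₀ × e^(-kt)
Step 2: [H₂O₂] = 4.3 × e^(-0.35 × 20)
Step 3: [H₂O₂] = 4.3 × e^(-7)
Step 4: [H₂O₂] = 4.3 × 0.000911882 = 0.003921 M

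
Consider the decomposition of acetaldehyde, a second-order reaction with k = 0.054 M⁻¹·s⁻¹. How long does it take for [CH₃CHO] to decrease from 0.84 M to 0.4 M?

24.25 s

Step 1: For second-order: t = (1/[CH₃CHO] - 1/[CH₃CHO]₀)/k
Step 2: t = (1/0.4 - 1/0.84)/0.054
Step 3: t = (2.5 - 1.19)/0.054
Step 4: t = 1.31/0.054 = 24.25 s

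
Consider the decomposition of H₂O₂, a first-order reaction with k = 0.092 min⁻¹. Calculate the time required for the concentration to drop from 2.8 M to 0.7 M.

15.07 min

Step 1: For first-order: t = ln([H₂O₂]₀/[H₂O₂])/k
Step 2: t = ln(2.8/0.7)/0.092
Step 3: t = ln(4)/0.092
Step 4: t = 1.386/0.092 = 15.07 min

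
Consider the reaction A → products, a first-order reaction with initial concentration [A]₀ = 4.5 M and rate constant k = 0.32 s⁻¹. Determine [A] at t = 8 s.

0.3479 M

Step 1: For a first-order reaction: [A] = [A]₀ × e^(-kt)
Step 2: [A] = 4.5 × e^(-0.32 × 8)
Step 3: [A] = 4.5 × e^(-2.56)
Step 4: [A] = 4.5 × 0.0773047 = 0.3479 M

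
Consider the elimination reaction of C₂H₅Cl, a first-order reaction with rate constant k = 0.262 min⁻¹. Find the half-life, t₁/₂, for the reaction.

2.646 min

Step 1: For a first-order reaction, t₁/₂ = ln(2)/k
Step 2: t₁/₂ = ln(2)/0.262
Step 3: t₁/₂ = 0.6931/0.262 = 2.646 min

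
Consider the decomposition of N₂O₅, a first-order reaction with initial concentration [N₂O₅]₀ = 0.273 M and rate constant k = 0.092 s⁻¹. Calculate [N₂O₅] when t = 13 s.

0.08256 M

Step 1: For a first-order reaction: [N₂O₅] = [N₂O₅]₀ × e^(-kt)
Step 2: [N₂O₅] = 0.273 × e^(-0.092 × 13)
Step 3: [N₂O₅] = 0.273 × e^(-1.196)
Step 4: [N₂O₅] = 0.273 × 0.302401 = 0.08256 M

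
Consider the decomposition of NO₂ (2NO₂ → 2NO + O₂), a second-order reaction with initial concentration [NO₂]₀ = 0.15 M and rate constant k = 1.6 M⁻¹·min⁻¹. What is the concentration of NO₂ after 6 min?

0.06148 M

Step 1: For a second-order reaction: 1/[NO₂] = 1/[NO₂]₀ + kt
Step 2: 1/[NO₂] = 1/0.15 + 1.6 × 6
Step 3: 1/[NO₂] = 6.667 + 9.6 = 16.27
Step 4: [NO₂] = 1/16.27 = 0.06148 M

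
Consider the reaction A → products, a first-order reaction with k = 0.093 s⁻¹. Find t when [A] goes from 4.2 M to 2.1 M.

7.453 s

Step 1: For first-order: t = ln([A]₀/[A])/k
Step 2: t = ln(4.2/2.1)/0.093
Step 3: t = ln(2)/0.093
Step 4: t = 0.6931/0.093 = 7.453 s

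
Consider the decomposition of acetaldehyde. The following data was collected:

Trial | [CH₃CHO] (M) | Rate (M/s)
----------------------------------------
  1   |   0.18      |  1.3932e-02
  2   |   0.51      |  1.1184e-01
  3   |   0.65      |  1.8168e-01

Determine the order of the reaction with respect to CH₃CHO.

second order (2)

Step 1: Compare trials to find order n where rate₂/rate₁ = ([CH₃CHO]₂/[CH₃CHO]₁)^n
Step 2: rate₂/rate₁ = 1.1184e-01/1.3932e-02 = 8.028
Step 3: [CH₃CHO]₂/[CH₃CHO]₁ = 0.51/0.18 = 2.833
Step 4: n = ln(8.028)/ln(2.833) = 2.00 ≈ 2
Step 5: The reaction is second order in CH₃CHO.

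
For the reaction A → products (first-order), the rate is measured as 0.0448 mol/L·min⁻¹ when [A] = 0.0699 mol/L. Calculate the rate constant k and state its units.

0.6409 min⁻¹

Step 1: rate = k[A]^1, so k = rate / [A]^1.
Step 2: k = 0.0448 / (0.0699)^1 = 0.0448 / 0.0699.
Step 3: k = 0.6409 min⁻¹.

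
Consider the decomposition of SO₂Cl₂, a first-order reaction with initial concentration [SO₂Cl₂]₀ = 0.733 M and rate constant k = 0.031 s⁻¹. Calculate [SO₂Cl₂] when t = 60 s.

0.1141 M

Step 1: For a first-order reaction: [SO₂Cl₂] = [SO₂Cl₂]₀ × e^(-kt)
Step 2: [SO₂Cl₂] = 0.733 × e^(-0.031 × 60)
Step 3: [SO₂Cl₂] = 0.733 × e^(-1.86)
Step 4: [SO₂Cl₂] = 0.733 × 0.155673 = 0.1141 M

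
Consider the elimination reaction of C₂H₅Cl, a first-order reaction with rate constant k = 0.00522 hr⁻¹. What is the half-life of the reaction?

132.8 hr

Step 1: For a first-order reaction, t₁/₂ = ln(2)/k
Step 2: t₁/₂ = ln(2)/0.00522
Step 3: t₁/₂ = 0.6931/0.00522 = 132.8 hr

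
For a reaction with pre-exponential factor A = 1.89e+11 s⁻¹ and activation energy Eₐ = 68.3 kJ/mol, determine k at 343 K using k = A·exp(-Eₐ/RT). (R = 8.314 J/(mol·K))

7.50e+00 s⁻¹

Step 1: Use the Arrhenius equation: k = A × exp(-Eₐ/RT)
Step 2: Convert Eₐ to J/mol: 68.3 kJ/mol = 68300 J/mol
Step 3: Calculate the exponent: -Eₐ/(RT) = -68300/(8.314 × 343) = -23.95061
Step 4: k = 1.89e+11 × exp(-23.95061)
Step 5: k = 1.89e+11 × 3.96627e-11 = 7.4963e+00 s⁻¹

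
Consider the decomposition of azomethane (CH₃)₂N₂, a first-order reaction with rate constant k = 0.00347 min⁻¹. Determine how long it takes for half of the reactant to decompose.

199.8 min

Step 1: For a first-order reaction, t₁/₂ = ln(2)/k
Step 2: t₁/₂ = ln(2)/0.00347
Step 3: t₁/₂ = 0.6931/0.00347 = 199.8 min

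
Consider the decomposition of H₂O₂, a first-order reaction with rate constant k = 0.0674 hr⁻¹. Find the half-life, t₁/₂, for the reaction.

10.28 hr

Step 1: For a first-order reaction, t₁/₂ = ln(2)/k
Step 2: t₁/₂ = ln(2)/0.0674
Step 3: t₁/₂ = 0.6931/0.0674 = 10.28 hr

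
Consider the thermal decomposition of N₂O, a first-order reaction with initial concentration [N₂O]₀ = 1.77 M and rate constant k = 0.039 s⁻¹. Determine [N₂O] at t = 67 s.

0.1298 M

Step 1: For a first-order reaction: [N₂O] = [N₂O]₀ × e^(-kt)
Step 2: [N₂O] = 1.77 × e^(-0.039 × 67)
Step 3: [N₂O] = 1.77 × e^(-2.613)
Step 4: [N₂O] = 1.77 × 0.0733143 = 0.1298 M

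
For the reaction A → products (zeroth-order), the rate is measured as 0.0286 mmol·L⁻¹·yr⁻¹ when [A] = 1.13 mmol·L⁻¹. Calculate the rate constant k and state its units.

0.0286 mmol·L⁻¹·yr⁻¹

Step 1: For a zeroth-order reaction, rate = k (independent of concentration).
Step 2: k = rate = 0.0286 mmol·L⁻¹·yr⁻¹.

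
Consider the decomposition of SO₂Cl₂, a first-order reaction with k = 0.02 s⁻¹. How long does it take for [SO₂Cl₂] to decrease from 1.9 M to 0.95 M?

34.66 s

Step 1: For first-order: t = ln([SO₂Cl₂]₀/[SO₂Cl₂])/k
Step 2: t = ln(1.9/0.95)/0.02
Step 3: t = ln(2)/0.02
Step 4: t = 0.6931/0.02 = 34.66 s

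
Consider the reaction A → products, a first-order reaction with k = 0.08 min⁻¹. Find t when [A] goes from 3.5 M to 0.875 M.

17.33 min

Step 1: For first-order: t = ln([A]₀/[A])/k
Step 2: t = ln(3.5/0.875)/0.08
Step 3: t = ln(4)/0.08
Step 4: t = 1.386/0.08 = 17.33 min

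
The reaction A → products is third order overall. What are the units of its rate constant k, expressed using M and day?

M⁻²·day⁻¹

Step 1: For overall order n, rate = k × (concentration)^n.
Step 2: Rate has units M·day⁻¹; concentration term has units M^3.
Step 3: k = rate / (concentration)^n, so units of k = M^(1-3)·day⁻¹ = M⁻²·day⁻¹.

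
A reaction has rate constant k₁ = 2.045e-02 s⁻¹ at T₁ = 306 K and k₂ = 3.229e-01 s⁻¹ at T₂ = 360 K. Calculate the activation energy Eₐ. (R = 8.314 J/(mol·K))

46.8 kJ/mol

Step 1: Use the two-temperature Arrhenius form: ln(k₂/k₁) = -Eₐ/R × (1/T₂ - 1/T₁)
Step 2: ln(k₂/k₁) = ln(3.229e-01/2.045e-02) = ln(15.7897) = 2.75936
Step 3: 1/T₂ - 1/T₁ = 1/360 - 1/306 = -4.901961e-04 K⁻¹
Step 4: Eₐ = -R × ln(k₂/k₁) / (1/T₂ - 1/T₁) = -8.314 × 2.75936 / -4.901961e-04
Step 5: Eₐ = 4.6800e+04 J/mol = 46.8 kJ/mol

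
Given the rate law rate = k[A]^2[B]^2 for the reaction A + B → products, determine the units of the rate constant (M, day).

M⁻³·day⁻¹

Step 1: Overall order = 2 + 2 = 4.
Step 2: rate has units M·day⁻¹; [A]^2[B]^2 has units M^4.
Step 3: k = rate/([A]^2[B]^2), so units of k = M^(1-4)·day⁻¹ = M⁻³·day⁻¹.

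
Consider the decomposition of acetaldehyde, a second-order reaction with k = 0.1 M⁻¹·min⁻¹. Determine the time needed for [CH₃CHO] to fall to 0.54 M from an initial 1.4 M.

11.38 min

Step 1: For second-order: t = (1/[CH₃CHO] - 1/[CH₃CHO]₀)/k
Step 2: t = (1/0.54 - 1/1.4)/0.1
Step 3: t = (1.852 - 0.7143)/0.1
Step 4: t = 1.138/0.1 = 11.38 min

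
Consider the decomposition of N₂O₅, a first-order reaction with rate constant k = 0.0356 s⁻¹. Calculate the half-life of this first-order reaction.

19.47 s

Step 1: For a first-order reaction, t₁/₂ = ln(2)/k
Step 2: t₁/₂ = ln(2)/0.0356
Step 3: t₁/₂ = 0.6931/0.0356 = 19.47 s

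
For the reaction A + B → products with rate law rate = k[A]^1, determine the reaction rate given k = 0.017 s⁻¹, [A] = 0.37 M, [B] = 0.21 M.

0.00629 M/s

Step 1: The rate law is rate = k[A]^1
Step 2: Note that the rate does not depend on [B] (zero order in B).
Step 3: rate = 0.017 × (0.37)^1 = 0.00629 M/s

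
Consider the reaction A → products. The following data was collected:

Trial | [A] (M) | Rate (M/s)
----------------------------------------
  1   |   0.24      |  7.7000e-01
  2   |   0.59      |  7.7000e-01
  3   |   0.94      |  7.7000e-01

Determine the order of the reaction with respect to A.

zeroth order (0)

Step 1: Compare trials - when concentration changes, rate stays constant.
Step 2: rate₂/rate₁ = 7.7000e-01/7.7000e-01 = 1
Step 3: [A]₂/[A]₁ = 0.59/0.24 = 2.458
Step 4: Since rate ratio ≈ (conc ratio)^0, the reaction is zeroth order.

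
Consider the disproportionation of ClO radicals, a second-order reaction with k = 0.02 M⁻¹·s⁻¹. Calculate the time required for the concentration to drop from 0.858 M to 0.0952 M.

466.9 s

Step 1: For second-order: t = (1/[ClO] - 1/[ClO]₀)/k
Step 2: t = (1/0.0952 - 1/0.858)/0.02
Step 3: t = (10.5 - 1.166)/0.02
Step 4: t = 9.339/0.02 = 466.9 s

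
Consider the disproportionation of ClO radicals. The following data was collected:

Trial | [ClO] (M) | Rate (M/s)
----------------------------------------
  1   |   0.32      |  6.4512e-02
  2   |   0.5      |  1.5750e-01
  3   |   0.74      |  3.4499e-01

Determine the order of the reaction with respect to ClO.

second order (2)

Step 1: Compare trials to find order n where rate₂/rate₁ = ([ClO]₂/[ClO]₁)^n
Step 2: rate₂/rate₁ = 1.5750e-01/6.4512e-02 = 2.441
Step 3: [ClO]₂/[ClO]₁ = 0.5/0.32 = 1.562
Step 4: n = ln(2.441)/ln(1.562) = 2.00 ≈ 2
Step 5: The reaction is second order in ClO.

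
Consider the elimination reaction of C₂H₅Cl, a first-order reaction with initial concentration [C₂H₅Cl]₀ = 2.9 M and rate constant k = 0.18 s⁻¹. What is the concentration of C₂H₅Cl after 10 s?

0.4794 M

Step 1: For a first-order reaction: [C₂H₅Cl] = [C₂H₅Cl]₀ × e^(-kt)
Step 2: [C₂H₅Cl] = 2.9 × e^(-0.18 × 10)
Step 3: [C₂H₅Cl] = 2.9 × e^(-1.8)
Step 4: [C₂H₅Cl] = 2.9 × 0.165299 = 0.4794 M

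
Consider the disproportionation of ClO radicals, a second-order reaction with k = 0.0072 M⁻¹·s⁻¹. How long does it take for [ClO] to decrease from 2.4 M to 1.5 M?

34.72 s

Step 1: For second-order: t = (1/[ClO] - 1/[ClO]₀)/k
Step 2: t = (1/1.5 - 1/2.4)/0.0072
Step 3: t = (0.6667 - 0.4167)/0.0072
Step 4: t = 0.25/0.0072 = 34.72 s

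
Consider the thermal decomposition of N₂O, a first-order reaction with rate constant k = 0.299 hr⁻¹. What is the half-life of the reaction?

2.318 hr

Step 1: For a first-order reaction, t₁/₂ = ln(2)/k
Step 2: t₁/₂ = ln(2)/0.299
Step 3: t₁/₂ = 0.6931/0.299 = 2.318 hr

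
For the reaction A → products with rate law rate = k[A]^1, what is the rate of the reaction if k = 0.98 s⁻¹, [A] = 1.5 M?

1.47 M/s

Step 1: Identify the rate law: rate = k[A]^1
Step 2: Substitute values: rate = 0.98 × (1.5)^1
Step 3: Calculate: rate = 0.98 × 1.5 = 1.47 M/s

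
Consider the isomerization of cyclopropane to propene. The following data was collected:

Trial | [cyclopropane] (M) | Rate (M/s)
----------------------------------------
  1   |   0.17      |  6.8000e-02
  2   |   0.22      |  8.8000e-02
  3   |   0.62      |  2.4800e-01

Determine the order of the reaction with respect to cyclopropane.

first order (1)

Step 1: Compare trials to find order n where rate₂/rate₁ = ([cyclopropane]₂/[cyclopropane]₁)^n
Step 2: rate₂/rate₁ = 8.8000e-02/6.8000e-02 = 1.294
Step 3: [cyclopropane]₂/[cyclopropane]₁ = 0.22/0.17 = 1.294
Step 4: n = ln(1.294)/ln(1.294) = 1.00 ≈ 1
Step 5: The reaction is first order in cyclopropane.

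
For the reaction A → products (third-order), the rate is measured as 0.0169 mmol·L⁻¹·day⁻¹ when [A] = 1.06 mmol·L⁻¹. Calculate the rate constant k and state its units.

0.01419 (mmol·L⁻¹)⁻²·day⁻¹

Step 1: rate = k[A]^3, so k = rate / [A]^3.
Step 2: k = 0.0169 / (1.06)^3 = 0.0169 / 1.191.
Step 3: k = 0.01419 (mmol·L⁻¹)⁻²·day⁻¹.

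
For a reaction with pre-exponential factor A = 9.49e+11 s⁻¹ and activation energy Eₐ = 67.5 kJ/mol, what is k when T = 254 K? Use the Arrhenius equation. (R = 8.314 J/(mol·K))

1.25e-02 s⁻¹

Step 1: Use the Arrhenius equation: k = A × exp(-Eₐ/RT)
Step 2: Convert Eₐ to J/mol: 67.5 kJ/mol = 67500 J/mol
Step 3: Calculate the exponent: -Eₐ/(RT) = -67500/(8.314 × 254) = -31.96392
Step 4: k = 9.49e+11 × exp(-31.96392)
Step 5: k = 9.49e+11 × 1.31294e-14 = 1.2460e-02 s⁻¹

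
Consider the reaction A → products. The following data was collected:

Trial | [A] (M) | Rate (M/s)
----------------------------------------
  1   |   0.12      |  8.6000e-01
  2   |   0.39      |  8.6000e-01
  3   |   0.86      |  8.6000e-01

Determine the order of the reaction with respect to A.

zeroth order (0)

Step 1: Compare trials - when concentration changes, rate stays constant.
Step 2: rate₂/rate₁ = 8.6000e-01/8.6000e-01 = 1
Step 3: [A]₂/[A]₁ = 0.39/0.12 = 3.25
Step 4: Since rate ratio ≈ (conc ratio)^0, the reaction is zeroth order.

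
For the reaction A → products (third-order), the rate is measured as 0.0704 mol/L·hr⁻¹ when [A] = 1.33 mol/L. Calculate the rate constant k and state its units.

0.02992 (mol/L)⁻²·hr⁻¹

Step 1: rate = k[A]^3, so k = rate / [A]^3.
Step 2: k = 0.0704 / (1.33)^3 = 0.0704 / 2.353.
Step 3: k = 0.02992 (mol/L)⁻²·hr⁻¹.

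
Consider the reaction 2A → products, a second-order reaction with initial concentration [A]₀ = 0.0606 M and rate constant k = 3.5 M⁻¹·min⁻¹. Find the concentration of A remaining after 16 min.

0.01379 M

Step 1: For a second-order reaction: 1/[A] = 1/[A]₀ + kt
Step 2: 1/[A] = 1/0.0606 + 3.5 × 16
Step 3: 1/[A] = 16.5 + 56 = 72.5
Step 4: [A] = 1/72.5 = 0.01379 M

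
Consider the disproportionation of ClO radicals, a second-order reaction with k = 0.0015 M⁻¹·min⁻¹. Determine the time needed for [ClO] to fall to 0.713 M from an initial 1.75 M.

554.1 min

Step 1: For second-order: t = (1/[ClO] - 1/[ClO]₀)/k
Step 2: t = (1/0.713 - 1/1.75)/0.0015
Step 3: t = (1.403 - 0.5714)/0.0015
Step 4: t = 0.8311/0.0015 = 554.1 min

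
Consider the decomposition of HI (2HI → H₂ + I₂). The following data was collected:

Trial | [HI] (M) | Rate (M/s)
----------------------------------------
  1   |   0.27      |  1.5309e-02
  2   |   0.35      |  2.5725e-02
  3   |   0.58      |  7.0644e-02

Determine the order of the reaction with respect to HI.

second order (2)

Step 1: Compare trials to find order n where rate₂/rate₁ = ([HI]₂/[HI]₁)^n
Step 2: rate₂/rate₁ = 2.5725e-02/1.5309e-02 = 1.68
Step 3: [HI]₂/[HI]₁ = 0.35/0.27 = 1.296
Step 4: n = ln(1.68)/ln(1.296) = 2.00 ≈ 2
Step 5: The reaction is second order in HI.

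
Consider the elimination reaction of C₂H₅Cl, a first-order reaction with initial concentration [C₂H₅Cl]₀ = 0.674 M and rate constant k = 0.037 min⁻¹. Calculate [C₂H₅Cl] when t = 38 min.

0.1652 M

Step 1: For a first-order reaction: [C₂H₅Cl] = [C₂H₅Cl]₀ × e^(-kt)
Step 2: [C₂H₅Cl] = 0.674 × e^(-0.037 × 38)
Step 3: [C₂H₅Cl] = 0.674 × e^(-1.406)
Step 4: [C₂H₅Cl] = 0.674 × 0.245122 = 0.1652 M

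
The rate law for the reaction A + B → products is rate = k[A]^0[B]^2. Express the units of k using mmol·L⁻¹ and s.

(mmol·L⁻¹)⁻¹·s⁻¹

Step 1: Overall order = 0 + 2 = 2.
Step 2: rate has units mmol·L⁻¹·s⁻¹; [A]^0[B]^2 has units (mmol·L⁻¹)^2.
Step 3: k = rate/([A]^0[B]^2), so units of k = (mmol·L⁻¹)^(1-2)·s⁻¹ = (mmol·L⁻¹)⁻¹·s⁻¹.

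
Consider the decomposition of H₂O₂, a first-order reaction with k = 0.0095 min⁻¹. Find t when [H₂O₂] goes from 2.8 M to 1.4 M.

72.96 min

Step 1: For first-order: t = ln([H₂O₂]₀/[H₂O₂])/k
Step 2: t = ln(2.8/1.4)/0.0095
Step 3: t = ln(2)/0.0095
Step 4: t = 0.6931/0.0095 = 72.96 min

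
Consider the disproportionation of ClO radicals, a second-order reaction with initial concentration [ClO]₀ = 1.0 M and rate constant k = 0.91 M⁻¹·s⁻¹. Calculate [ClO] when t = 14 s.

0.07278 M

Step 1: For a second-order reaction: 1/[ClO] = 1/[ClO]₀ + kt
Step 2: 1/[ClO] = 1/1.0 + 0.91 × 14
Step 3: 1/[ClO] = 1 + 12.74 = 13.74
Step 4: [ClO] = 1/13.74 = 0.07278 M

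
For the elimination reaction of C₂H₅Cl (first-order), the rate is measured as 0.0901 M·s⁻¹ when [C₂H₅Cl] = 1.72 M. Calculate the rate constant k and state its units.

0.05238 s⁻¹

Step 1: rate = k[C₂H₅Cl]^1, so k = rate / [C₂H₅Cl]^1.
Step 2: k = 0.0901 / (1.72)^1 = 0.0901 / 1.72.
Step 3: k = 0.05238 s⁻¹.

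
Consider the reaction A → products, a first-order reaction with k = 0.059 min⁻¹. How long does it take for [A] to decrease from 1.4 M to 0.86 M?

8.259 min

Step 1: For first-order: t = ln([A]₀/[A])/k
Step 2: t = ln(1.4/0.86)/0.059
Step 3: t = ln(1.628)/0.059
Step 4: t = 0.4873/0.059 = 8.259 min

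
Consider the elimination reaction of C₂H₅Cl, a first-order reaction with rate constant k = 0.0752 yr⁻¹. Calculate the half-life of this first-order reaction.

9.217 yr

Step 1: For a first-order reaction, t₁/₂ = ln(2)/k
Step 2: t₁/₂ = ln(2)/0.0752
Step 3: t₁/₂ = 0.6931/0.0752 = 9.217 yr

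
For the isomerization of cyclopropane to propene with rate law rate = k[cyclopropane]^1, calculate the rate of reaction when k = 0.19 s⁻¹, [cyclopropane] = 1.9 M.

0.361 M/s

Step 1: Identify the rate law: rate = k[cyclopropane]^1
Step 2: Substitute values: rate = 0.19 × (1.9)^1
Step 3: Calculate: rate = 0.19 × 1.9 = 0.361 M/s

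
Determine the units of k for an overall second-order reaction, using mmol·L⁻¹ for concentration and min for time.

(mmol·L⁻¹)⁻¹·min⁻¹

Step 1: For overall order n, rate = k × (concentration)^n.
Step 2: Rate has units mmol·L⁻¹·min⁻¹; concentration term has units (mmol·L⁻¹)^2.
Step 3: k = rate / (concentration)^n, so units of k = (mmol·L⁻¹)^(1-2)·min⁻¹ = (mmol·L⁻¹)⁻¹·min⁻¹.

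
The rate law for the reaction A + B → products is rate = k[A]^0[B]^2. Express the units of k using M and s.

M⁻¹·s⁻¹

Step 1: Overall order = 0 + 2 = 2.
Step 2: rate has units M·s⁻¹; [A]^0[B]^2 has units M^2.
Step 3: k = rate/([A]^0[B]^2), so units of k = M^(1-2)·s⁻¹ = M⁻¹·s⁻¹.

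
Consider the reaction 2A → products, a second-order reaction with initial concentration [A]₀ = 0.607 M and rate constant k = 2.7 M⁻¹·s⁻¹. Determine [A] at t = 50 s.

0.007318 M

Step 1: For a second-order reaction: 1/[A] = 1/[A]₀ + kt
Step 2: 1/[A] = 1/0.607 + 2.7 × 50
Step 3: 1/[A] = 1.647 + 135 = 136.6
Step 4: [A] = 1/136.6 = 0.007318 M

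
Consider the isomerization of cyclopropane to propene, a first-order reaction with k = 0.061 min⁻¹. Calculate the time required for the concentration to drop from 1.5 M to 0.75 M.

11.36 min

Step 1: For first-order: t = ln([cyclopropane]₀/[cyclopropane])/k
Step 2: t = ln(1.5/0.75)/0.061
Step 3: t = ln(2)/0.061
Step 4: t = 0.6931/0.061 = 11.36 min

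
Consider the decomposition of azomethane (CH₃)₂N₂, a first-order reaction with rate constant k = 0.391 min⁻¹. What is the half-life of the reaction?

1.773 min

Step 1: For a first-order reaction, t₁/₂ = ln(2)/k
Step 2: t₁/₂ = ln(2)/0.391
Step 3: t₁/₂ = 0.6931/0.391 = 1.773 min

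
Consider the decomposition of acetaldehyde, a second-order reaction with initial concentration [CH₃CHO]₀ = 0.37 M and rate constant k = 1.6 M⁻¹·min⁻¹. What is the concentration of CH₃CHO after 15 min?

0.03745 M

Step 1: For a second-order reaction: 1/[CH₃CHO] = 1/[CH₃CHO]₀ + kt
Step 2: 1/[CH₃CHO] = 1/0.37 + 1.6 × 15
Step 3: 1/[CH₃CHO] = 2.703 + 24 = 26.7
Step 4: [CH₃CHO] = 1/26.7 = 0.03745 M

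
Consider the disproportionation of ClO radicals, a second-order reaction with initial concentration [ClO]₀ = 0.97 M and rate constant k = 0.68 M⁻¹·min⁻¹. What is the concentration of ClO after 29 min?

0.04819 M

Step 1: For a second-order reaction: 1/[ClO] = 1/[ClO]₀ + kt
Step 2: 1/[ClO] = 1/0.97 + 0.68 × 29
Step 3: 1/[ClO] = 1.031 + 19.72 = 20.75
Step 4: [ClO] = 1/20.75 = 0.04819 M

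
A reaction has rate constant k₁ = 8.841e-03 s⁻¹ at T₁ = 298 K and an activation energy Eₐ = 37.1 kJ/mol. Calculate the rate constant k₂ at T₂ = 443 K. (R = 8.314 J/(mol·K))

1.189e+00 s⁻¹

Step 1: Use the two-temperature Arrhenius form: ln(k₂/k₁) = -Eₐ/R × (1/T₂ - 1/T₁)
Step 2: Convert Eₐ to J/mol: 37.1 kJ/mol = 37100 J/mol
Step 3: 1/T₂ - 1/T₁ = 1/443 - 1/298 = -1.098368e-03 K⁻¹
Step 4: ln(k₂/k₁) = -37100/8.314 × -1.098368e-03 = 4.90131
Step 5: k₂ = k₁ × exp(4.90131) = 8.841e-03 × 1.34466e+02 = 1.189e+00 s⁻¹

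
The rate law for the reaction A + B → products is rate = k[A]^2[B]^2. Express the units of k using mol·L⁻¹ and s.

(mol·L⁻¹)⁻³·s⁻¹

Step 1: Overall order = 2 + 2 = 4.
Step 2: rate has units mol·L⁻¹·s⁻¹; [A]^2[B]^2 has units (mol·L⁻¹)^4.
Step 3: k = rate/([A]^2[B]^2), so units of k = (mol·L⁻¹)^(1-4)·s⁻¹ = (mol·L⁻¹)⁻³·s⁻¹.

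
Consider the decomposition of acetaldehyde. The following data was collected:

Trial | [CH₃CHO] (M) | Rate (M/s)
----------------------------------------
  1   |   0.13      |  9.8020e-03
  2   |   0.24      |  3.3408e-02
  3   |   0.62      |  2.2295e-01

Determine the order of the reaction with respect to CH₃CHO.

second order (2)

Step 1: Compare trials to find order n where rate₂/rate₁ = ([CH₃CHO]₂/[CH₃CHO]₁)^n
Step 2: rate₂/rate₁ = 3.3408e-02/9.8020e-03 = 3.408
Step 3: [CH₃CHO]₂/[CH₃CHO]₁ = 0.24/0.13 = 1.846
Step 4: n = ln(3.408)/ln(1.846) = 2.00 ≈ 2
Step 5: The reaction is second order in CH₃CHO.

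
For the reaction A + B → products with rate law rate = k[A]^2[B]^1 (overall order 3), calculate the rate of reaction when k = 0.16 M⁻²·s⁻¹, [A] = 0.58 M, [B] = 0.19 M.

0.01023 M/s

Step 1: The rate law is rate = k[A]^2[B]^1, overall order = 2+1 = 3
Step 2: Substitute values: rate = 0.16 × (0.58)^2 × (0.19)^1
Step 3: rate = 0.16 × 0.3364 × 0.19 = 0.0102266 M/s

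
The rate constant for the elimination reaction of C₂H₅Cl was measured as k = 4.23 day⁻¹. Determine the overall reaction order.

first order (1)

Step 1: The units of k for an nth-order reaction are (concentration)^(1-n)·(time)⁻¹.
Step 2: Here k has units day⁻¹, so the concentration exponent is 0.
Step 3: 1 - n = 0 ⇒ n = 1. The reaction is first order.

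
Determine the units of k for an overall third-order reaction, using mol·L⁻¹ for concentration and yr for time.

(mol·L⁻¹)⁻²·yr⁻¹

Step 1: For overall order n, rate = k × (concentration)^n.
Step 2: Rate has units mol·L⁻¹·yr⁻¹; concentration term has units (mol·L⁻¹)^3.
Step 3: k = rate / (concentration)^n, so units of k = (mol·L⁻¹)^(1-3)·yr⁻¹ = (mol·L⁻¹)⁻²·yr⁻¹.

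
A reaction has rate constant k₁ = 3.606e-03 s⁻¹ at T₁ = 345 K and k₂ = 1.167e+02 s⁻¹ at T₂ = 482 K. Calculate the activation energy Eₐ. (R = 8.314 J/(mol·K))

104.8 kJ/mol

Step 1: Use the two-temperature Arrhenius form: ln(k₂/k₁) = -Eₐ/R × (1/T₂ - 1/T₁)
Step 2: ln(k₂/k₁) = ln(1.167e+02/3.606e-03) = ln(32362.7) = 10.3848
Step 3: 1/T₂ - 1/T₁ = 1/482 - 1/345 = -8.238619e-04 K⁻¹
Step 4: Eₐ = -R × ln(k₂/k₁) / (1/T₂ - 1/T₁) = -8.314 × 10.3848 / -8.238619e-04
Step 5: Eₐ = 1.0480e+05 J/mol = 104.8 kJ/mol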